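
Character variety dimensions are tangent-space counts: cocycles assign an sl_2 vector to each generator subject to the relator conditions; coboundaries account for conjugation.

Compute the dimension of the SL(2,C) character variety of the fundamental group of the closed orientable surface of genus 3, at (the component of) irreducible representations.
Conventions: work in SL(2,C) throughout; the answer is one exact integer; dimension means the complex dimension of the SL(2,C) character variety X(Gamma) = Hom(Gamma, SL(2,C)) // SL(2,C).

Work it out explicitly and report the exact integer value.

12

The genus-3 surface group: 2g = 6 generators, one relator prod [a_i, b_i].
Unconstrained cocycle data is one sl_2 vector per generator (18 dimensions), cut by the relator condition d_2(z) = 0.
At an irreducible rho, H^2 = coker(d_2) vanishes (Poincare duality: H^2 is dual to H^0 = invariants = 0), so d_2 is surjective onto sl_2 and dim Z^1 = 18 - 3 = 15.
Coboundaries contribute dim B^1 = 3 (injective at irreducible rho).
Hence dim X = 15 - 3 = 12.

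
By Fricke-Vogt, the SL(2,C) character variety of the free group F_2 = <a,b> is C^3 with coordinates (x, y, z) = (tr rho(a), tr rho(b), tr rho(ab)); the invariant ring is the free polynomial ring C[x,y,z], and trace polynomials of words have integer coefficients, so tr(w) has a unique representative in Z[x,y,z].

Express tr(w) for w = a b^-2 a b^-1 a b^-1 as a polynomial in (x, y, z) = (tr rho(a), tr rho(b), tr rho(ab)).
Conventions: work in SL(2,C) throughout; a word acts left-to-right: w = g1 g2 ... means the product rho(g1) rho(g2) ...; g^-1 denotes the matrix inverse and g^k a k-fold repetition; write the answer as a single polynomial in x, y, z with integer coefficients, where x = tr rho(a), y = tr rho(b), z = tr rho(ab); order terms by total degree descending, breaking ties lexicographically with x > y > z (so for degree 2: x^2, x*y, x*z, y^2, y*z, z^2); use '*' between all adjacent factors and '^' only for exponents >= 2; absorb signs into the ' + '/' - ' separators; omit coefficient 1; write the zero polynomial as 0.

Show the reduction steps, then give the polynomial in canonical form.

x^3*y^4 - 3*x^2*y^3*z - x^3*y^2 + 3*x*y^2*z^2 + 2*x^2*y*z - y*z^3 - 2*x*y^2 - x*z^2 + 2*y*z + x

tr(a^2) = tr(a)*tr(a) - tr(1) = x^2 - 2
so tr(a^3) = tr(a)*tr(a^2) - tr(a) = x^3 - 3*x
tr(b a^2) = tr(a)*tr(b a) - tr(b) = x*z - y
tr(a^3 b) = tr(a)*tr(b a^2) - tr(b a) = x^2*z - x*y - z
reduce: tr(a^2 b^-1 a) = tr(a^3)*tr(b) - tr(a^3 b) = x^3*y - x^2*z - 2*x*y + z
so tr(b a b a) = tr(b a)*tr(b a) - tr(1)   [split at repeated b] = z^2 - 2
tr(b a b) = tr(b)*tr(a b) - tr(a) = y*z - x
reduce: tr(a b a^2 b) = tr(a)*tr(b a b a) - tr(b a b) = x*z^2 - y*z - x
tr(a^2 b^-1 a b) = tr(a b a^2)*tr(b) - tr(a b a^2 b) = x^2*y*z - x*y^2 - x*z^2 + x
tr(a b^-1 a^2 b^-1) = tr(a^2 b^-1 a)*tr(b) - tr(a^2 b^-1 a b) = x^3*y^2 - 2*x^2*y*z - x*y^2 + x*z^2 + y*z - x
so tr(a b^-2 a b^-1 a) = tr(a b^-1 a^2 b^-1)*tr(b) - tr(a b^-1 a^2) = x^3*y^3 - 2*x^2*y^2*z - x^3*y - x*y^3 + x*y*z^2 + x^2*z + y^2*z + x*y - z
reduce: tr(a^2 b a b^-1) = tr(a^2 b a)*tr(b) - tr(a^2 b a b) = x^2*y*z - x*y^2 - x*z^2 + x
so tr(a b a b^-2 a) = tr(a^2 b a b^-1)*tr(b) - tr(a^2 b a) = x^2*y^2*z - x*y^3 - x*y*z^2 - x^2*z + 2*x*y + z
tr(a b a b a b) = tr(b a)*tr(b a b a) - tr(b^-1 a^-1)   [split at repeated b] = z^3 - 3*z
reduce: tr(b^-1 a b a b a) = tr(a b a b a)*tr(b) - tr(a b a b a b) = x*y*z^2 - y^2*z - z^3 - x*y + 3*z
tr(a b a b^-2 a b) = tr(b^-1 a b a b a)*tr(b) - tr(b^-1 a b a b a b) = x*y^2*z^2 - y^3*z - y*z^3 - x*y^2 - x*z^2 + 4*y*z + x
tr(a b^-2 a b^-1 a b) = tr(a b a b^-2 a)*tr(b) - tr(a b a b^-2 a b) = x^2*y^3*z - x*y^4 - 2*x*y^2*z^2 - x^2*y*z + y^3*z + y*z^3 + 3*x*y^2 + x*z^2 - 3*y*z - x
tr(a b^-2 a b^-1 a b^-1) = tr(a b^-2 a b^-1 a)*tr(b) - tr(a b^-2 a b^-1 a b) = x^3*y^4 - 3*x^2*y^3*z - x^3*y^2 + 3*x*y^2*z^2 + 2*x^2*y*z - y*z^3 - 2*x*y^2 - x*z^2 + 2*y*z + x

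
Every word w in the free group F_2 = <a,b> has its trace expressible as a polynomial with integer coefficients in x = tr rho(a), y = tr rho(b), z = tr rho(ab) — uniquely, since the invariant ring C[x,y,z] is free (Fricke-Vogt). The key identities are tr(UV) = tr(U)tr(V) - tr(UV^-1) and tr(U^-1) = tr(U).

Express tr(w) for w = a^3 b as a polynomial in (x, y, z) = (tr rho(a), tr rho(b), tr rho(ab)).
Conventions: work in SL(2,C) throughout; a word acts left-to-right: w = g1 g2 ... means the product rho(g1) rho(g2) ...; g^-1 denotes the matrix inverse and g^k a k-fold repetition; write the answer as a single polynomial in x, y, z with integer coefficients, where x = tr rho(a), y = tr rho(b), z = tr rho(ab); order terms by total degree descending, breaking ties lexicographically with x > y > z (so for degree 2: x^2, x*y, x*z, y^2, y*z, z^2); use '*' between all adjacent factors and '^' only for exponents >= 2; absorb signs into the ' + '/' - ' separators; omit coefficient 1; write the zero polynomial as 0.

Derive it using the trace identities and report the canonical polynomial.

reduce: tr(b a^2) = tr(a)*tr(b a) - tr(b) = x*z - y
reduce: tr(a^3 b) = tr(a)*tr(b a^2) - tr(b a) = x^2*z - x*y - z

x^2*z - x*y - z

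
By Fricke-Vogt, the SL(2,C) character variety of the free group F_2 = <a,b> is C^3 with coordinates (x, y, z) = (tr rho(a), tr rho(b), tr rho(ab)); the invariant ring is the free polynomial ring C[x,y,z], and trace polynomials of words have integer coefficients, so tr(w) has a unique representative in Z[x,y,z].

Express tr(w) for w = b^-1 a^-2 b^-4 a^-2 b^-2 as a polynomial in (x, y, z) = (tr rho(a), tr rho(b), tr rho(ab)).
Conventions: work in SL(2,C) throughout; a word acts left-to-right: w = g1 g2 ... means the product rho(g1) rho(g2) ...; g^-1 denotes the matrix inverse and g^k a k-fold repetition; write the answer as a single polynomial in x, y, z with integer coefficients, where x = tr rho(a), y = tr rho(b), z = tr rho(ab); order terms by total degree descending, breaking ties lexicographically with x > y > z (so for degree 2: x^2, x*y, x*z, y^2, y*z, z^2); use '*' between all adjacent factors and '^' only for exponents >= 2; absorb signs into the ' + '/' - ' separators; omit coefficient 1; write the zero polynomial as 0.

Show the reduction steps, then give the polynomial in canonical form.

x^2*y^5*z^2 - 2*x^3*y^4*z - 2*x*y^6*z + x^4*y^3 + 2*x^2*y^5 - 3*x^2*y^3*z^2 + y^7 + 4*x^3*y^2*z + 10*x*y^4*z - x^4*y - 8*x^2*y^3 + 2*x^2*y*z^2 - 7*y^5 - x^3*z - 12*x*y^2*z + 5*x^2*y + 14*y^3 + 2*x*z - 7*y

tr(b^-1) = tr(b) = y
tr(b^-1 a) = tr(a)*tr(b) - tr(a b)   [inverse elimination on b] = x*y - z
tr(b^-1 a^-1) = tr(b^-1)*tr(a) - tr(b^-1 a)   [inverse elimination on a] = z
tr(a^-1 b^-2) = tr(b^-1 a^-1)*tr(b) - tr(b^-1 a^-1 b)   [inverse elimination on b] = y*z - x
tr(b^-3 a^-1) = tr(a^-1 b^-2)*tr(b) - tr(a^-1 b^-1)   [inverse elimination on b] = y^2*z - x*y - z
tr(b^-2) = tr(b^-1)*tr(b) - tr(1)   [inverse elimination on b] = y^2 - 2
tr(b^-3) = tr(b^-2)*tr(b) - tr(b^-1)   [inverse elimination on b] = y^3 - 3*y
tr(a^-2 b^-3) = tr(b^-3 a^-1)*tr(a) - tr(b^-3)   [inverse elimination on a] = x*y^2*z - x^2*y - y^3 - x*z + 3*y
tr(b^-1 a^-2) = tr(a^-1 b^-1)*tr(a) - tr(a^-1 b^-1 a)   [inverse elimination on a] = x*z - y
tr(a^-2) = tr(a^-1)*tr(a) - tr(1)   [inverse elimination on a] = x^2 - 2
tr(a^-2 b^-2) = tr(b^-1 a^-2)*tr(b) - tr(b^-1 a^-2 b)   [inverse elimination on b] = x*y*z - x^2 - y^2 + 2
tr(b^-2 a^-2 b^-2) = tr(a^-2 b^-3)*tr(b) - tr(a^-2 b^-2)   [inverse elimination on b] = x*y^3*z - x^2*y^2 - y^4 - 2*x*y*z + x^2 + 4*y^2 - 2
tr(b a b a) = tr(a b)*tr(a b) - tr(1)   [split at a repeated a] = z^2 - 2
tr(a^-1 b a b) = tr(b a b)*tr(a) - tr(b a b a)   [inverse elimination on a] = x*y*z - x^2 - z^2 + 2
tr(a b a^-2 b) = tr(a^-1 b a b)*tr(a) - tr(a^-1 b a b a)   [inverse elimination on a] = x^2*y*z - x^3 - x*z^2 - y*z + 3*x
tr(a^-2 b^-1 a b) = tr(a b a^-2)*tr(b) - tr(a b a^-2 b)   [inverse elimination on b] = -x^2*y*z + x^3 + x*y^2 + x*z^2 - 3*x
tr(b^-1 a b^-1 a^-2) = tr(a^-2 b^-1 a)*tr(b) - tr(a^-2 b^-1 a b)   [inverse elimination on b] = x^2*y*z - x^3 - x*y^2 - x*z^2 + y*z + 3*x
tr(a^-2 b^-2 a b^-1) = tr(b^-1 a b^-1 a^-2)*tr(b) - tr(b^-1 a b^-1 a^-2 b)   [inverse elimination on b] = x^2*y^2*z - x^3*y - x*y^3 - x*y*z^2 + y^2*z + 3*x*y - z
tr(b^-2 a^-2 b^-2 a) = tr(a^-2 b^-2 a b^-1)*tr(b) - tr(a^-2 b^-2 a)   [inverse elimination on b] = x^2*y^3*z - x^3*y^2 - x*y^4 - x*y^2*z^2 + y^3*z + 3*x*y^2 - 2*y*z + x
tr(b^-1 a^-2 b^-2 a^-1 b^-1) = tr(b^-2 a^-2 b^-2)*tr(a) - tr(b^-2 a^-2 b^-2 a)   [inverse elimination on a] = x*y^2*z^2 - 2*x^2*y*z - y^3*z + x^3 + x*y^2 + 2*y*z - 3*x
tr(b^-1 a^-1 b^-1 a^-2) = tr(b^-1 a^-2 b^-1)*tr(a) - tr(b^-1 a^-2 b^-1 a)   [inverse elimination on a] = x*z^2 - y*z - x
tr(a^-1 b^-1 a^-2) = tr(b^-1 a^-2)*tr(a) - tr(b^-1 a^-1)   [inverse elimination on a] = x^2*z - x*y - z
tr(b^-1 a^-2 b^-2 a^-1) = tr(b^-1 a^-1 b^-1 a^-2)*tr(b) - tr(b^-1 a^-1 b^-1 a^-2 b)   [inverse elimination on b] = x*y*z^2 - x^2*z - y^2*z + z
tr(b^-3 a^-2 b^-2 a^-1) = tr(b^-1 a^-2 b^-2 a^-1 b^-1)*tr(b) - tr(b^-1 a^-2 b^-2 a^-1)   [inverse elimination on b] = x*y^3*z^2 - 2*x^2*y^2*z - y^4*z + x^3*y + x*y^3 - x*y*z^2 + x^2*z + 3*y^2*z - 3*x*y - z
tr(b^-4 a^-2 b^-2 a^-1) = tr(b^-3 a^-2 b^-2 a^-1)*tr(b) - tr(b^-3 a^-2 b^-2 a^-1 b)   [inverse elimination on b] = x*y^4*z^2 - 2*x^2*y^3*z - y^5*z + x^3*y^2 + x*y^4 - 2*x*y^2*z^2 + 3*x^2*y*z + 4*y^3*z - x^3 - 4*x*y^2 - 3*y*z + 3*x
tr(b^-2 a^-1 b^-2) = tr(a^-1 b^-3)*tr(b) - tr(a^-1 b^-2)   [inverse elimination on b] = y^3*z - x*y^2 - 2*y*z + x
tr(b^-4 a^-1 b^-1) = tr(b^-2 a^-1 b^-2)*tr(b) - tr(b^-2 a^-1 b^-1)   [inverse elimination on b] = y^4*z - x*y^3 - 3*y^2*z + 2*x*y + z
tr(b^-6 a^-1) = tr(b^-4 a^-1 b^-1)*tr(b) - tr(b^-4 a^-1)   [inverse elimination on b] = y^5*z - x*y^4 - 4*y^3*z + 3*x*y^2 + 3*y*z - x
tr(b^-4) = tr(b^-3)*tr(b) - tr(b^-2)   [inverse elimination on b] = y^4 - 4*y^2 + 2
tr(b^-5) = tr(b^-4)*tr(b) - tr(b^-3)   [inverse elimination on b] = y^5 - 5*y^3 + 5*y
tr(b^-6) = tr(b^-5)*tr(b) - tr(b^-4)   [inverse elimination on b] = y^6 - 6*y^4 + 9*y^2 - 2
tr(b^-4 a^-2 b^-2) = tr(b^-6 a^-1)*tr(a) - tr(b^-6)   [inverse elimination on a] = x*y^5*z - x^2*y^4 - y^6 - 4*x*y^3*z + 3*x^2*y^2 + 6*y^4 + 3*x*y*z - x^2 - 9*y^2 + 2
tr(a^-2 b^-4 a^-2 b^-2) = tr(b^-4 a^-2 b^-2 a^-1)*tr(a) - tr(b^-4 a^-2 b^-2)   [inverse elimination on a] = x^2*y^4*z^2 - 2*x^3*y^3*z - 2*x*y^5*z + x^4*y^2 + 2*x^2*y^4 - 2*x^2*y^2*z^2 + y^6 + 3*x^3*y*z + 8*x*y^3*z - x^4 - 7*x^2*y^2 - 6*y^4 - 6*x*y*z + 4*x^2 + 9*y^2 - 2
tr(b^-1 a b^-1) = tr(a b^-1)*tr(b) - tr(a)   [inverse elimination on b] = x*y^2 - y*z - x
tr(b^-1 a b^-2) = tr(b^-1 a b^-1)*tr(b) - tr(b^-1 a)   [inverse elimination on b] = x*y^3 - y^2*z - 2*x*y + z
tr(a b^-1 a) = tr(a^2)*tr(b) - tr(a^2 b)   [inverse elimination on b] = x^2*y - x*z - y
tr(a b^-1 a b) = tr(a b a)*tr(b) - tr(a b a b)   [inverse elimination on b] = x*y*z - y^2 - z^2 + 2
tr(b^-1 a b^-1 a) = tr(a b^-1 a)*tr(b) - tr(a b^-1 a b)   [inverse elimination on b] = x^2*y^2 - 2*x*y*z + z^2 - 2
tr(b^-1 a b^-2 a) = tr(b^-1 a b^-1 a)*tr(b) - tr(b^-1 a b^-1 a b)   [inverse elimination on b] = x^2*y^3 - 2*x*y^2*z - x^2*y + y*z^2 + x*z - y
tr(b^-1 a^-1 b^-1 a b^-1) = tr(b^-1 a b^-2)*tr(a) - tr(b^-1 a b^-2 a)   [inverse elimination on a] = x*y^2*z - x^2*y - y*z^2 + y
tr(b^-3 a^-1 b^-1 a) = tr(b^-1 a^-1 b^-1 a b^-1)*tr(b) - tr(b^-1 a^-1 b^-1 a)   [inverse elimination on b] = x*y^3*z - x^2*y^2 - y^2*z^2 - x*y*z + x^2 + y^2 + z^2 - 2
tr(b^-3 a^-1 b^-1 a^-1) = tr(b^-3 a^-1 b^-1)*tr(a) - tr(b^-3 a^-1 b^-1 a)   [inverse elimination on a] = y^2*z^2 - x*y*z - y^2 - z^2 + 2
tr(b^-2 a^-1 b^-1 a^-1) = tr(a^-1 b^-1 a^-1 b^-1)*tr(b) - tr(a^-1 b^-1 a^-1)   [inverse elimination on b] = y*z^2 - x*z - y
tr(a^-1 b^-4 a^-1 b^-1) = tr(b^-3 a^-1 b^-1 a^-1)*tr(b) - tr(b^-3 a^-1 b^-1 a^-1 b)   [inverse elimination on b] = y^3*z^2 - x*y^2*z - y^3 - 2*y*z^2 + x*z + 3*y
tr(b^-1 a^-2 b^-4 a^-1) = tr(a^-1 b^-4 a^-1 b^-1)*tr(a) - tr(a^-1 b^-4 a^-1 b^-1 a)   [inverse elimination on a] = x*y^3*z^2 - x^2*y^2*z - y^4*z - 2*x*y*z^2 + x^2*z + 3*y^2*z + x*y - z
tr(b^-1 a^-2 b^-4) = tr(a^-1 b^-5)*tr(a) - tr(a^-1 b^-5 a)   [inverse elimination on a] = x*y^4*z - x^2*y^3 - y^5 - 3*x*y^2*z + 2*x^2*y + 5*y^3 + x*z - 5*y
tr(a^-2 b^-4 a^-2 b^-1) = tr(b^-1 a^-2 b^-4 a^-1)*tr(a) - tr(b^-1 a^-2 b^-4)   [inverse elimination on a] = x^2*y^3*z^2 - x^3*y^2*z - 2*x*y^4*z + x^2*y^3 - 2*x^2*y*z^2 + y^5 + x^3*z + 6*x*y^2*z - x^2*y - 5*y^3 - 2*x*z + 5*y
tr(b^-1 a^-2 b^-4 a^-2 b^-2) = tr(a^-2 b^-4 a^-2 b^-2)*tr(b) - tr(a^-2 b^-4 a^-2 b^-1)   [inverse elimination on b] = x^2*y^5*z^2 - 2*x^3*y^4*z - 2*x*y^6*z + x^4*y^3 + 2*x^2*y^5 - 3*x^2*y^3*z^2 + y^7 + 4*x^3*y^2*z + 10*x*y^4*z - x^4*y - 8*x^2*y^3 + 2*x^2*y*z^2 - 7*y^5 - x^3*z - 12*x*y^2*z + 5*x^2*y + 14*y^3 + 2*x*z - 7*y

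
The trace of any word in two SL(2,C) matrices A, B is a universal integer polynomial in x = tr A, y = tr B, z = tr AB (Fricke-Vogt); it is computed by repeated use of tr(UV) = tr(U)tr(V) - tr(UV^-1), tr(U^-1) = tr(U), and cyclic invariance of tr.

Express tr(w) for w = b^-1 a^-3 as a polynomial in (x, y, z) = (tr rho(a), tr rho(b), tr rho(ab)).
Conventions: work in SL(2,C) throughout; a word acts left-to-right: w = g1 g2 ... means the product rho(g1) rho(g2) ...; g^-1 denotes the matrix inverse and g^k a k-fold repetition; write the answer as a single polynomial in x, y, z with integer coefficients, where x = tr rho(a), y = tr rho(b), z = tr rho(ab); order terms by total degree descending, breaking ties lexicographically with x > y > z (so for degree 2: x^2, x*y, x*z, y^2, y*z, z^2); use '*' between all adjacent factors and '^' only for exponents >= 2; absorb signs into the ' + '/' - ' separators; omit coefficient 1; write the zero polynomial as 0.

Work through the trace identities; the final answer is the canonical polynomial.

trace(a^-1) = trace(a) = x
trace(a^-1 b) = trace(b) * trace(a) - trace(b a) = x*y - z
trace(b^-1 a^-1) = trace(a^-1) * trace(b) - trace(a^-1 b) = z
trace(a^-2 b^-1) = trace(b^-1 a^-1) * trace(a) - trace(b^-1) = x*z - y
trace(b^-1 a^-3) = trace(a^-2 b^-1) * trace(a) - trace(a^-2 b^-1 a) = x^2*z - x*y - z

x^2*z - x*y - z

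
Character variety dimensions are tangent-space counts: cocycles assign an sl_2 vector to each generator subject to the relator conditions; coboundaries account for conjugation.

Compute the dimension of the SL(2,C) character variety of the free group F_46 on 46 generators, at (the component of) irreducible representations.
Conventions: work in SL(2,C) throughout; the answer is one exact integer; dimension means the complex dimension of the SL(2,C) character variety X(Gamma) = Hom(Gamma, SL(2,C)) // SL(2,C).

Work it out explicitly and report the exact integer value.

Here Gamma is free of rank 46 — no relator constrains a cocycle.
Z^1(Gamma, Ad rho) = (sl_2)^46: a cocycle is a free choice of one sl_2 vector per generator, so dim Z^1 = 3*46 = 138.
Irreducibility makes the coboundary map sl_2 -> Z^1 injective (trivial centralizer), so dim B^1 = 3.
dim X = dim H^1 = dim Z^1 - dim B^1 = 138 - 3 = 135.

135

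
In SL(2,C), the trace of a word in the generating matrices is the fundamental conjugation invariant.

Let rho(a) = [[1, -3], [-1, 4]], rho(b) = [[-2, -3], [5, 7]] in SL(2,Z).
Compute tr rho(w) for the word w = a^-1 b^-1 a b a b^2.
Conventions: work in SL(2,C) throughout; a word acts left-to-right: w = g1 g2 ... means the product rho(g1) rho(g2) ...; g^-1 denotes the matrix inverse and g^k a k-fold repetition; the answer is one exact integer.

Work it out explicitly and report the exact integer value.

-7495

rho(a^-1) = [[4, 3], [1, 1]]
... * rho(b^-1) = [[7, 3], [-5, -2]]  ->  [[13, 6], [2, 1]]
... * rho(a) = [[1, -3], [-1, 4]]  ->  [[7, -15], [1, -2]]
... * rho(b) = [[-2, -3], [5, 7]]  ->  [[-89, -126], [-12, -17]]
... * rho(a) = [[1, -3], [-1, 4]]  ->  [[37, -237], [5, -32]]
... * rho(b) = [[-2, -3], [5, 7]]  ->  [[-1259, -1770], [-170, -239]]
... * rho(b) = [[-2, -3], [5, 7]]  ->  [[-6332, -8613], [-855, -1163]]
tr = -6332 + -1163 = -7495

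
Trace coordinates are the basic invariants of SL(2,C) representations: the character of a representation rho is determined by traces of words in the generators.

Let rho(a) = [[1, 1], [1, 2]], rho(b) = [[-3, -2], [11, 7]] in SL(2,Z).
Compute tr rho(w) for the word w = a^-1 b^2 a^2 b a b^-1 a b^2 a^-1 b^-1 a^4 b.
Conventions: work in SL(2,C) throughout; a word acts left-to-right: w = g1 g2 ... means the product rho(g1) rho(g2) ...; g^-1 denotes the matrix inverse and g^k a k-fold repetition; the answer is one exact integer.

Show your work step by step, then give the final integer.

rho(a^-1) = [[2, -1], [-1, 1]]
... * rho(b) = [[-3, -2], [11, 7]]  ->  [[-17, -11], [14, 9]]
... * rho(b) = [[-3, -2], [11, 7]]  ->  [[-70, -43], [57, 35]]
... * rho(a) = [[1, 1], [1, 2]]  ->  [[-113, -156], [92, 127]]
... * rho(a) = [[1, 1], [1, 2]]  ->  [[-269, -425], [219, 346]]
... * rho(b) = [[-3, -2], [11, 7]]  ->  [[-3868, -2437], [3149, 1984]]
... * rho(a) = [[1, 1], [1, 2]]  ->  [[-6305, -8742], [5133, 7117]]
... * rho(b^-1) = [[7, 2], [-11, -3]]  ->  [[52027, 13616], [-42356, -11085]]
... * rho(a) = [[1, 1], [1, 2]]  ->  [[65643, 79259], [-53441, -64526]]
... * rho(b) = [[-3, -2], [11, 7]]  ->  [[674920, 423527], [-549463, -344800]]
... * rho(b) = [[-3, -2], [11, 7]]  ->  [[2634037, 1614849], [-2144411, -1314674]]
... * rho(a^-1) = [[2, -1], [-1, 1]]  ->  [[3653225, -1019188], [-2974148, 829737]]
... * rho(b^-1) = [[7, 2], [-11, -3]]  ->  [[36783643, 10364014], [-29946143, -8437507]]
... * rho(a) = [[1, 1], [1, 2]]  ->  [[47147657, 57511671], [-38383650, -46821157]]
... * rho(a) = [[1, 1], [1, 2]]  ->  [[104659328, 162170999], [-85204807, -132025964]]
... * rho(a) = [[1, 1], [1, 2]]  ->  [[266830327, 429001326], [-217230771, -349256735]]
... * rho(a) = [[1, 1], [1, 2]]  ->  [[695831653, 1124832979], [-566487506, -915744241]]
... * rho(b) = [[-3, -2], [11, 7]]  ->  [[10285667810, 6482167547], [-8373724133, -5277234675]]
tr = 10285667810 + -5277234675 = 5008433135

5008433135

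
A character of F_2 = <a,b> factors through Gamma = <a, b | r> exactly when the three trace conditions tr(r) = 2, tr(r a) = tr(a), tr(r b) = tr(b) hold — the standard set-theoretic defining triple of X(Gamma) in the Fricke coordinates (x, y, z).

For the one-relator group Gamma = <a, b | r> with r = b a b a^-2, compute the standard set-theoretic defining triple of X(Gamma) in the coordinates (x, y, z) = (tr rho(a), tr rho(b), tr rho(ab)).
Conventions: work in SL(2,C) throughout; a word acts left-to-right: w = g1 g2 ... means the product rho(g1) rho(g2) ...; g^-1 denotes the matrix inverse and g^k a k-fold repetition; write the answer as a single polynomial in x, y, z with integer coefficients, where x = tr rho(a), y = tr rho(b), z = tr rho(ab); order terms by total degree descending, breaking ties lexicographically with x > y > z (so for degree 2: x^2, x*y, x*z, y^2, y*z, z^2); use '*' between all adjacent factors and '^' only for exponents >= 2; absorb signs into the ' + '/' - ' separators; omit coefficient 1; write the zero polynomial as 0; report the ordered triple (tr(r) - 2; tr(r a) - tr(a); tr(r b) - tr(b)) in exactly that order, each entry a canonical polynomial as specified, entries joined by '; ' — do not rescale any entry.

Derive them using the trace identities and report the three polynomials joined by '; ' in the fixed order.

and trace(b a b) = trace(b) * trace(a b) - trace(a)  (reduce the b square) = y*z - x
trace(b a b a) = trace(b a) * trace(b a) - trace(1)  (split on b) = z^2 - 2
trace(a^-1 b a b) = trace(b a b) * trace(a) - trace(b a b a)  (eliminate a^-1) = x*y*z - x^2 - z^2 + 2
next, trace(b a b a^-2) = trace(a^-1 b a b) * trace(a) - trace(a^-1 b a b a)  (eliminate a^-1) = x^2*y*z - x^3 - x*z^2 - y*z + 3*x
and trace(b^2 a b) = trace(b) * trace(b a b) - trace(b a) = y^2*z - x*y - z
trace(a b a) = trace(a) * trace(b a) - trace(b) = x*z - y
trace(b^2 a b a) = trace(b) * trace(a b a b) - trace(a b a) = y*z^2 - x*z - y
trace(b^2 a b a^-1) = trace(b^2 a b) * trace(a) - trace(b^2 a b a) = x*y^2*z - x^2*y - y*z^2 + y
trace(b a b a^-2 b) = trace(b^2 a b a^-1) * trace(a) - trace(b^2 a b) = x^2*y^2*z - x^3*y - x*y*z^2 - y^2*z + 2*x*y + z
assemble the triple (trace(r) - 2; trace(r a) - x; trace(r b) - y)

x^2*y*z - x^3 - x*z^2 - y*z + 3*x - 2; x*y*z - x^2 - z^2 - x + 2; x^2*y^2*z - x^3*y - x*y*z^2 - y^2*z + 2*x*y - y + z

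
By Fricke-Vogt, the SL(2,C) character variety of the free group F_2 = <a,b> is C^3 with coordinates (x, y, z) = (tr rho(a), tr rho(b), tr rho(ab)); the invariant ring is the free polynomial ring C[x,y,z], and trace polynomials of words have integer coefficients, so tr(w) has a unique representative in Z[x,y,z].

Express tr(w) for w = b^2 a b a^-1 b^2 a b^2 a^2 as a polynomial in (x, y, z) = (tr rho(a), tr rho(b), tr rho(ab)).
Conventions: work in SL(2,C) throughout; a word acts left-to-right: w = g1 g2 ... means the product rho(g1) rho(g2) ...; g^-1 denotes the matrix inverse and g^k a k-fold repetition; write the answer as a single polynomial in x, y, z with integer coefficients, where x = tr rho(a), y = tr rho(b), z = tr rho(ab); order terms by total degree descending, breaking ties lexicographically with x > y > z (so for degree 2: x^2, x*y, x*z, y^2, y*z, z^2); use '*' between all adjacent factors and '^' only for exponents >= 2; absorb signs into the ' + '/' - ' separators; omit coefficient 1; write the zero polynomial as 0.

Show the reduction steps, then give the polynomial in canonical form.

x^2*y^4*z^3 - 3*x^3*y^3*z^2 - x*y^5*z^2 - x*y^3*z^4 + 3*x^4*y^2*z + 2*x^2*y^4*z + 2*x^2*y^2*z^3 + y^4*z^3 - x^5*y - x^3*y^3 - x^3*y*z^2 + 2*x*y^3*z^2 - 7*x^2*y^2*z - y^4*z - 2*y^2*z^3 + 4*x^3*y + x*y^3 + 3*x*y*z^2 - x^2*z + 2*y^2*z - 2*x*y + z

and tr(b a b a) = tr(b a) * tr(b a) - tr(1) = z^2 - 2
tr(a b a b a b) = tr(b a b a) * tr(b a) - tr(a b) = z^3 - 3*z
and tr(b a b) = tr(b) * tr(a b) - tr(a) = y*z - x
tr(a b a b a) = tr(a) * tr(b a b a) - tr(b a b) = x*z^2 - y*z - x
and tr(b a b a b a b) = tr(b) * tr(a b a b a b) - tr(a b a b a) = y*z^3 - x*z^2 - 2*y*z + x
tr(b a b^3 a b a) = tr(b) * tr(b a b a b a b) - tr(b a b a b a) = y^2*z^3 - x*y*z^2 - 2*y^2*z - z^3 + x*y + 3*z
next, tr(a b a) = tr(a) * tr(b a) - tr(b) = x*z - y
tr(a b^2 a b) = tr(b) * tr(a b a b) - tr(a b a) = y*z^2 - x*z - y
and tr(a^2) = tr(a) * tr(a) - tr(1) = x^2 - 2
and tr(a b^2 a) = tr(b) * tr(a^2 b) - tr(a^2) = x*y*z - x^2 - y^2 + 2
next, tr(b a b^2 a b) = tr(b) * tr(a b^2 a b) - tr(a b^2 a) = y^2*z^2 - 2*x*y*z + x^2 - 2
tr(b a b^3 a b) = tr(b) * tr(b a b^2 a b) - tr(b a b^2 a) = y^3*z^2 - 2*x*y^2*z + x^2*y - y*z^2 + x*z - y
tr(a b^3 a b a^2 b) = tr(a) * tr(b a b^3 a b a) - tr(b a b^3 a b) = x*y^2*z^3 - x^2*y*z^2 - y^3*z^2 - x*z^3 + y*z^2 + 2*x*z + y
next, tr(a b a^2) = tr(a) * tr(b a^2) - tr(b a) = x^2*z - x*y - z
tr(b^2 a b a^2) = tr(b) * tr(a b a^2 b) - tr(a b a^2) = x*y*z^2 - x^2*z - y^2*z + z
next, tr(a b a^3 b^2) = tr(a) * tr(b^2 a b a^2) - tr(b^2 a b a) = x^2*y*z^2 - x^3*z - x*y^2*z - y*z^2 + 2*x*z + y
tr(a b a^3 b) = tr(a) * tr(b a b a^2) - tr(b a b a) = x^2*z^2 - x*y*z - x^2 - z^2 + 2
tr(a b^3 a b a^2) = tr(b) * tr(a b a^3 b^2) - tr(a b a^3 b) = x^2*y^2*z^2 - x^3*y*z - x*y^3*z - x^2*z^2 - y^2*z^2 + 3*x*y*z + x^2 + y^2 + z^2 - 2
next, tr(a^2 b^2 a b^3 a b) = tr(b) * tr(a b^3 a b a^2 b) - tr(a b^3 a b a^2) = x*y^3*z^3 - 2*x^2*y^2*z^2 - y^4*z^2 + x^3*y*z + x*y^3*z - x*y*z^3 + x^2*z^2 + 2*y^2*z^2 - x*y*z - x^2 - z^2 + 2
and tr(b a b^3 a) = tr(b) * tr(a b a b^2) - tr(a b a b) = y^2*z^2 - x*y*z - y^2 - z^2 + 2
next, tr(b^2 a b) = tr(b) * tr(a b^2) - tr(a b) = y^2*z - x*y - z
tr(b a b^3) = tr(b) * tr(b^2 a b) - tr(b^2 a) = y^3*z - x*y^2 - 2*y*z + x
and tr(a b^3 a^2 b) = tr(a) * tr(b a b^3 a) - tr(b a b^3) = x*y^2*z^2 - x^2*y*z - y^3*z - x*z^2 + 2*y*z + x
and tr(a^3 b^2) = tr(a) * tr(a b^2 a) - tr(a b^2) = x^2*y*z - x^3 - x*y^2 - y*z + 3*x
next, tr(a b^3 a^2) = tr(b) * tr(a^3 b^2) - tr(a^3 b) = x^2*y^2*z - x^3*y - x*y^3 - x^2*z - y^2*z + 4*x*y + z
and tr(b^2 a b^3 a^2) = tr(b) * tr(a b^3 a^2 b) - tr(a b^3 a^2) = x*y^3*z^2 - 2*x^2*y^2*z - y^4*z + x^3*y + x*y^3 - x*y*z^2 + x^2*z + 3*y^2*z - 3*x*y - z
tr(a^2 b^2 a b^3 a) = tr(a) * tr(b^2 a b^3 a^2) - tr(b^2 a b^3 a) = x^2*y^3*z^2 - 2*x^3*y^2*z - x*y^4*z + x^4*y + x^2*y^3 - x^2*y*z^2 - y^3*z^2 + x^3*z + 5*x*y^2*z - 4*x^2*y + y*z^2 - 2*x*z + y
tr(b^2 a b^2 a^2 b^2 a b) = tr(b) * tr(a^2 b^2 a b^3 a b) - tr(a^2 b^2 a b^3 a) = x*y^4*z^3 - 3*x^2*y^3*z^2 - y^5*z^2 + 3*x^3*y^2*z + 2*x*y^4*z - x*y^2*z^3 - x^4*y - x^2*y^3 + 2*x^2*y*z^2 + 3*y^3*z^2 - x^3*z - 6*x*y^2*z + 3*x^2*y - 2*y*z^2 + 2*x*z + y
tr(a b a b a b a b) = tr(b a) * tr(b a b a b a) - tr(b^-1 a^-1 b^-1 a^-1) = z^4 - 4*z^2 + 2
tr(a b a b a b a) = tr(a) * tr(b a b a b a) - tr(b a b a b) = x*z^3 - y*z^2 - 2*x*z + y
and tr(a b a b^2 a b a b) = tr(b) * tr(a b a b a b a b) - tr(a b a b a b a) = y*z^4 - x*z^3 - 3*y*z^2 + 2*x*z + y
next, tr(a b a b^2 a b a) = tr(a) * tr(b a b^2 a b a) - tr(b a b^2 a b) = x*y*z^3 - x^2*z^2 - y^2*z^2 + 2
tr(a b^2 a b a b^2 a b) = tr(b) * tr(a b a b^2 a b a b) - tr(a b a b^2 a b a) = y^2*z^4 - 2*x*y*z^3 + x^2*z^2 - 2*y^2*z^2 + 2*x*y*z + y^2 - 2
next, tr(a^2 b^2 a b a b) = tr(b) * tr(a b a b a^2 b) - tr(a b a b a^2) = x*y*z^3 - x^2*z^2 - y^2*z^2 - x*y*z + x^2 + y^2 + z^2 - 2
and tr(a b^2 a b a b^2 a) = tr(b) * tr(a^2 b^2 a b a b) - tr(a^2 b^2 a b a) = x*y^2*z^3 - 2*x^2*y*z^2 - y^3*z^2 + x^3*z + x^2*y + y^3 + 2*y*z^2 - 2*x*z - 3*y
and tr(b^2 a b a b^2 a b^2 a) = tr(b) * tr(a b^2 a b a b^2 a b) - tr(a b^2 a b a b^2 a) = y^3*z^4 - 3*x*y^2*z^3 + 3*x^2*y*z^2 - y^3*z^2 - x^3*z + 2*x*y^2*z - x^2*y - 2*y*z^2 + 2*x*z + y
tr(b a b a b^2 a b) = tr(b) * tr(a b^2 a b a b) - tr(a b^2 a b a) = y^2*z^3 - 2*x*y*z^2 + x^2*z - y^2*z + x*y - z
tr(a b a b^2 a b^3) = tr(b) * tr(b a b a b^2 a b) - tr(b a b a b^2 a) = y^3*z^3 - 2*x*y^2*z^2 + x^2*y*z - y^3*z - y*z^3 + x*y^2 + x*z^2 + y*z - x
next, tr(b^2 a b a b^2 a b^2) = tr(b) * tr(a b a b^2 a b^3) - tr(a b a b^2 a b^2) = y^4*z^3 - 2*x*y^3*z^2 + x^2*y^2*z - y^4*z - 2*y^2*z^3 + x*y^3 + 3*x*y*z^2 - x^2*z + 2*y^2*z - 2*x*y + z
tr(b^2 a b^2 a^2 b^2 a b a) = tr(a) * tr(b^2 a b a b^2 a b^2 a) - tr(b^2 a b a b^2 a b^2) = x*y^3*z^4 - 3*x^2*y^2*z^3 - y^4*z^3 + 3*x^3*y*z^2 + x*y^3*z^2 - x^4*z + x^2*y^2*z + y^4*z + 2*y^2*z^3 - x^3*y - x*y^3 - 5*x*y*z^2 + 3*x^2*z - 2*y^2*z + 3*x*y - z
tr(b^2 a b a^-1 b^2 a b^2 a^2) = tr(b^2 a b^2 a^2 b^2 a b) * tr(a) - tr(b^2 a b^2 a^2 b^2 a b a) = x^2*y^4*z^3 - 3*x^3*y^3*z^2 - x*y^5*z^2 - x*y^3*z^4 + 3*x^4*y^2*z + 2*x^2*y^4*z + 2*x^2*y^2*z^3 + y^4*z^3 - x^5*y - x^3*y^3 - x^3*y*z^2 + 2*x*y^3*z^2 - 7*x^2*y^2*z - y^4*z - 2*y^2*z^3 + 4*x^3*y + x*y^3 + 3*x*y*z^2 - x^2*z + 2*y^2*z - 2*x*y + z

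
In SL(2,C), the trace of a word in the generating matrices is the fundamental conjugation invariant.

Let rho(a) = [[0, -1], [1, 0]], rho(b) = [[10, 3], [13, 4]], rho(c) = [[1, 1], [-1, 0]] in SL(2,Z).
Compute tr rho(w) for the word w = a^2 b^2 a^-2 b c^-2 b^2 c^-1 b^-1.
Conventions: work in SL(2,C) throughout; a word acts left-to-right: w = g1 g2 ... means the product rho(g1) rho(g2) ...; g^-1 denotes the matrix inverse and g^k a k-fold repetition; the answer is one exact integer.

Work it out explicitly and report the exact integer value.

23714

rho(a) = [[0, -1], [1, 0]]
... * rho(a) = [[0, -1], [1, 0]]  ->  [[-1, 0], [0, -1]]
... * rho(b) = [[10, 3], [13, 4]]  ->  [[-10, -3], [-13, -4]]
... * rho(b) = [[10, 3], [13, 4]]  ->  [[-139, -42], [-182, -55]]
... * rho(a^-1) = [[0, 1], [-1, 0]]  ->  [[42, -139], [55, -182]]
... * rho(a^-1) = [[0, 1], [-1, 0]]  ->  [[139, 42], [182, 55]]
... * rho(b) = [[10, 3], [13, 4]]  ->  [[1936, 585], [2535, 766]]
... * rho(c^-1) = [[0, -1], [1, 1]]  ->  [[585, -1351], [766, -1769]]
... * rho(c^-1) = [[0, -1], [1, 1]]  ->  [[-1351, -1936], [-1769, -2535]]
... * rho(b) = [[10, 3], [13, 4]]  ->  [[-38678, -11797], [-50645, -15447]]
... * rho(b) = [[10, 3], [13, 4]]  ->  [[-540141, -163222], [-707261, -213723]]
... * rho(c^-1) = [[0, -1], [1, 1]]  ->  [[-163222, 376919], [-213723, 493538]]
... * rho(b^-1) = [[4, -3], [-13, 10]]  ->  [[-5552835, 4258856], [-7270886, 5576549]]
tr = -5552835 + 5576549 = 23714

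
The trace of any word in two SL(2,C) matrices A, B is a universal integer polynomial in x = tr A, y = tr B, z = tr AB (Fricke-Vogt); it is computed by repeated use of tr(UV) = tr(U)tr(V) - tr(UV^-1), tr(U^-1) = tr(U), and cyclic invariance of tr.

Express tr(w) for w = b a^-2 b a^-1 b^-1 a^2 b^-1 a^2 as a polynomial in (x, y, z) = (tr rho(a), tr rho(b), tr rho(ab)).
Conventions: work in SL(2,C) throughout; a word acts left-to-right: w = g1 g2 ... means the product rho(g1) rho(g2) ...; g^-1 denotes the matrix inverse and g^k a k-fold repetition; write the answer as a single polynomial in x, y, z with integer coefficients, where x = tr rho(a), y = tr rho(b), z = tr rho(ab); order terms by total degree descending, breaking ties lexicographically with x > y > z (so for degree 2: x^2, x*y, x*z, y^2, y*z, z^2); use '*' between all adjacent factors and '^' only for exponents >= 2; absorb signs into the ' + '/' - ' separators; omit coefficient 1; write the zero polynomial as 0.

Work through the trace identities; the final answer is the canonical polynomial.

tr(b a^2) = tr(a) * tr(b a) - tr(b) = x*z - y
tr(a^3 b) = tr(a) * tr(b a^2) - tr(b a) = x^2*z - x*y - z
use: tr(a^2) = tr(a) * tr(a) - tr(1) = x^2 - 2
use: tr(a^3) = tr(a) * tr(a^2) - tr(a) = x^3 - 3*x
tr(a^2 b^2 a) = tr(b) * tr(a^3 b) - tr(a^3) = x^2*y*z - x^3 - x*y^2 - y*z + 3*x
use: tr(a b a b) = tr(b a) * tr(b a) - tr(1) = z^2 - 2
tr(b^2 a b a) = tr(b) * tr(a b a b) - tr(a b a) = y*z^2 - x*z - y
apply: tr(b a b) = tr(b) * tr(a b) - tr(a) = y*z - x
tr(b^2 a b) = tr(b) * tr(b a b) - tr(b a) = y^2*z - x*y - z
use: tr(a^2 b^2 a b) = tr(a) * tr(b^2 a b a) - tr(b^2 a b) = x*y*z^2 - x^2*z - y^2*z + z
use: tr(a b^-1 a^2 b^2) = tr(a^2 b^2 a) * tr(b) - tr(a^2 b^2 a b) = x^2*y^2*z - x^3*y - x*y^3 - x*y*z^2 + x^2*z + 3*x*y - z
use: tr(b^2) = tr(b) * tr(b) - tr(1) = y^2 - 2
use: tr(b^3) = tr(b) * tr(b^2) - tr(b) = y^3 - 3*y
tr(a b^3 a) = tr(a) * tr(b^3 a) - tr(b^3) = x*y^2*z - x^2*y - y^3 - x*z + 3*y
use: tr(b^3 a^3) = tr(a) * tr(a b^3 a) - tr(a b^3) = x^2*y^2*z - x^3*y - x*y^3 - x^2*z - y^2*z + 4*x*y + z
use: tr(a^2 b^3 a^2) = tr(a) * tr(b^3 a^3) - tr(b^3 a^2) = x^3*y^2*z - x^4*y - x^2*y^3 - x^3*z - 2*x*y^2*z + 5*x^2*y + y^3 + 2*x*z - 3*y
apply: tr(b^3 a b a) = tr(b) * tr(b a b a b) - tr(b a b a) = y^2*z^2 - x*y*z - y^2 - z^2 + 2
apply: tr(b^3 a b) = tr(b) * tr(b a b^2) - tr(b a b) = y^3*z - x*y^2 - 2*y*z + x
apply: tr(b a^2 b^3 a) = tr(a) * tr(b^3 a b a) - tr(b^3 a b) = x*y^2*z^2 - x^2*y*z - y^3*z - x*z^2 + 2*y*z + x
apply: tr(b^2 a^2) = tr(a) * tr(b^2 a) - tr(b^2) = x*y*z - x^2 - y^2 + 2
tr(b a^2 b^3) = tr(b) * tr(b^2 a^2 b) - tr(b^2 a^2) = x*y^3*z - x^2*y^2 - y^4 - 2*x*y*z + x^2 + 4*y^2 - 2
apply: tr(a^2 b^3 a^2 b) = tr(a) * tr(b a^2 b^3 a) - tr(b a^2 b^3) = x^2*y^2*z^2 - x^3*y*z - 2*x*y^3*z + x^2*y^2 - x^2*z^2 + y^4 + 4*x*y*z - 4*y^2 + 2
use: tr(b a^2 b^-1 a^2 b^2) = tr(a^2 b^3 a^2) * tr(b) - tr(a^2 b^3 a^2 b) = x^3*y^3*z - x^4*y^2 - x^2*y^4 - x^2*y^2*z^2 + 4*x^2*y^2 + x^2*z^2 - 2*x*y*z + y^2 - 2
use: tr(a b a b a) = tr(a) * tr(b a b a) - tr(b a b) = x*z^2 - y*z - x
use: tr(a b a^3 b) = tr(a) * tr(a b a b a) - tr(a b a b) = x^2*z^2 - x*y*z - x^2 - z^2 + 2
apply: tr(a b a^3) = tr(a) * tr(a b a^2) - tr(a b a) = x^3*z - x^2*y - 2*x*z + y
apply: tr(a b^2 a b a^2) = tr(b) * tr(a b a^3 b) - tr(a b a^3) = x^2*y*z^2 - x^3*z - x*y^2*z - y*z^2 + 2*x*z + y
tr(a^2 b^2 a b a^2) = tr(a) * tr(a b^2 a b a^2) - tr(a b^2 a b a) = x^3*y*z^2 - x^4*z - x^2*y^2*z - 2*x*y*z^2 + 3*x^2*z + y^2*z + x*y - z
tr(b a b a b a) = tr(b a b a) * tr(b a) - tr(a b) = z^3 - 3*z
apply: tr(b a b a^2 b a) = tr(a) * tr(b a b a b a) - tr(b a b a b) = x*z^3 - y*z^2 - 2*x*z + y
tr(a b a^2 b a^2 b) = tr(a) * tr(b a b a^2 b a) - tr(b a b a^2 b) = x^2*z^3 - 2*x*y*z^2 - x^2*z + y^2*z + x*y - z
tr(a b a^2 b a^2) = tr(a) * tr(b a^3 b a) - tr(b a^3 b) = x^3*z^2 - 2*x^2*y*z + x*y^2 - x*z^2 + y*z - x
apply: tr(a^2 b^2 a b a^2 b) = tr(b) * tr(a b a^2 b a^2 b) - tr(a b a^2 b a^2) = x^2*y*z^3 - x^3*z^2 - 2*x*y^2*z^2 + x^2*y*z + y^3*z + x*z^2 - 2*y*z + x
tr(b a^2 b^-1 a^2 b^2 a) = tr(a^2 b^2 a b a^2) * tr(b) - tr(a^2 b^2 a b a^2 b) = x^3*y^2*z^2 - x^4*y*z - x^2*y^3*z - x^2*y*z^3 + x^3*z^2 + 2*x^2*y*z + x*y^2 - x*z^2 + y*z - x
tr(a^2 b^-1 a^2 b^2 a^-1 b) = tr(b a^2 b^-1 a^2 b^2) * tr(a) - tr(b a^2 b^-1 a^2 b^2 a) = x^4*y^3*z - x^5*y^2 - x^3*y^4 - 2*x^3*y^2*z^2 + x^4*y*z + x^2*y^3*z + x^2*y*z^3 + 4*x^3*y^2 - 4*x^2*y*z + x*z^2 - y*z - x
use: tr(b a^-1 b^-1 a^2 b^-1 a^2 b) = tr(a^2 b^-1 a^2 b^2 a^-1) * tr(b) - tr(a^2 b^-1 a^2 b^2 a^-1 b) = -x^4*y^3*z + x^5*y^2 + x^3*y^4 + 2*x^3*y^2*z^2 - x^4*y*z - x^2*y*z^3 - 5*x^3*y^2 - x*y^4 - x*y^2*z^2 + 5*x^2*y*z + 3*x*y^2 - x*z^2 + x
tr(a^4 b a) = tr(a) * tr(a^2 b a^2) - tr(a^2 b a) = x^4*z - x^3*y - 3*x^2*z + 2*x*y + z
tr(a^3 b a b a) = tr(a) * tr(b a b a^3) - tr(b a b a^2) = x^3*z^2 - x^2*y*z - x^3 - 2*x*z^2 + y*z + 3*x
tr(a^4 b a b a) = tr(a) * tr(a^3 b a b a) - tr(a^3 b a b) = x^4*z^2 - x^3*y*z - x^4 - 3*x^2*z^2 + 2*x*y*z + 4*x^2 + z^2 - 2
apply: tr(a b a b a b a^2) = tr(a) * tr(a b a b a b a) - tr(a b a b a b) = x^2*z^3 - x*y*z^2 - 2*x^2*z - z^3 + x*y + 3*z
tr(a^4 b a b a b) = tr(a) * tr(a b a b a b a^2) - tr(a b a b a b a) = x^3*z^3 - x^2*y*z^2 - 2*x^3*z - 2*x*z^3 + x^2*y + y*z^2 + 5*x*z - y
tr(b^-1 a^4 b a b a) = tr(a^4 b a b a) * tr(b) - tr(a^4 b a b a b) = x^4*y*z^2 - x^3*y^2*z - x^3*z^3 - x^4*y - 2*x^2*y*z^2 + 2*x^3*z + 2*x*y^2*z + 2*x*z^3 + 3*x^2*y - 5*x*z - y
use: tr(a^2 b a b a^-1 b^-1 a^2) = tr(b^-1 a^4 b a b) * tr(a) - tr(b^-1 a^4 b a b a) = -x^4*y*z^2 + x^5*z + x^3*y^2*z + x^3*z^3 + 2*x^2*y*z^2 - 5*x^3*z - 2*x*y^2*z - 2*x*z^3 - x^2*y + 6*x*z + y
tr(a^2 b a^2 b a b a) = tr(a) * tr(b a^2 b a b a^2) - tr(b a^2 b a b a) = x^3*z^3 - 2*x^2*y*z^2 - x^3*z + x*y^2*z - x*z^3 + x^2*y + y*z^2 + x*z - y
tr(b a b a b a b a) = tr(b a b a b a) * tr(b a) - tr(a b a b) = z^4 - 4*z^2 + 2
use: tr(b a b a b a b) = tr(b) * tr(a b a b a b) - tr(a b a b a) = y*z^3 - x*z^2 - 2*y*z + x
tr(b a b a b a^2 b a) = tr(a) * tr(b a b a b a b a) - tr(b a b a b a b) = x*z^4 - y*z^3 - 3*x*z^2 + 2*y*z + x
apply: tr(b a b a b a^2 b) = tr(a) * tr(b^2 a b a b a) - tr(b^2 a b a b) = x*y*z^3 - x^2*z^2 - y^2*z^2 - x*y*z + x^2 + y^2 + z^2 - 2
use: tr(a^2 b a^2 b a b a b) = tr(a) * tr(b a b a b a^2 b a) - tr(b a b a b a^2 b) = x^2*z^4 - 2*x*y*z^3 - 2*x^2*z^2 + y^2*z^2 + 3*x*y*z - y^2 - z^2 + 2
tr(b^-1 a^2 b a^2 b a b a) = tr(a^2 b a^2 b a b a) * tr(b) - tr(a^2 b a^2 b a b a b) = x^3*y*z^3 - 2*x^2*y^2*z^2 - x^2*z^4 - x^3*y*z + x*y^3*z + x*y*z^3 + x^2*y^2 + 2*x^2*z^2 - 2*x*y*z + z^2 - 2
tr(a^2 b a b a^-1 b^-1 a^2 b) = tr(b^-1 a^2 b a^2 b a b) * tr(a) - tr(b^-1 a^2 b a^2 b a b a) = -x^3*y*z^3 + x^4*z^2 + 2*x^2*y^2*z^2 + x^2*z^4 - x^3*y*z - x*y^3*z - x*y*z^3 - 3*x^2*z^2 + 3*x*y*z - x^2 - z^2 + 2
use: tr(b a^-1 b^-1 a^2 b^-1 a^2 b a) = tr(a^2 b a b a^-1 b^-1 a^2) * tr(b) - tr(a^2 b a b a^-1 b^-1 a^2 b) = -x^4*y^2*z^2 + x^5*y*z + x^3*y^3*z + 2*x^3*y*z^3 - x^4*z^2 - x^2*z^4 - 4*x^3*y*z - x*y^3*z - x*y*z^3 - x^2*y^2 + 3*x^2*z^2 + 3*x*y*z + x^2 + y^2 + z^2 - 2
tr(b a^-1 b^-1 a^2 b^-1 a^2 b a^-1) = tr(b a^-1 b^-1 a^2 b^-1 a^2 b) * tr(a) - tr(b a^-1 b^-1 a^2 b^-1 a^2 b a) = -x^5*y^3*z + x^6*y^2 + x^4*y^4 + 3*x^4*y^2*z^2 - 2*x^5*y*z - x^3*y^3*z - 3*x^3*y*z^3 - 5*x^4*y^2 + x^4*z^2 - x^2*y^4 - x^2*y^2*z^2 + x^2*z^4 + 9*x^3*y*z + x*y^3*z + x*y*z^3 + 4*x^2*y^2 - 4*x^2*z^2 - 3*x*y*z - y^2 - z^2 + 2
tr(b a^-2 b a^-1 b^-1 a^2 b^-1 a^2) = tr(b a^-1 b^-1 a^2 b^-1 a^2 b a^-1) * tr(a) - tr(b a^-1 b^-1 a^2 b^-1 a^2 b) = -x^6*y^3*z + x^7*y^2 + x^5*y^4 + 3*x^5*y^2*z^2 - 2*x^6*y*z - 3*x^4*y*z^3 - 6*x^5*y^2 + x^5*z^2 - 2*x^3*y^4 - 3*x^3*y^2*z^2 + x^3*z^4 + 10*x^4*y*z + x^2*y^3*z + 2*x^2*y*z^3 + 9*x^3*y^2 - 4*x^3*z^2 + x*y^4 + x*y^2*z^2 - 8*x^2*y*z - 4*x*y^2 + x

-x^6*y^3*z + x^7*y^2 + x^5*y^4 + 3*x^5*y^2*z^2 - 2*x^6*y*z - 3*x^4*y*z^3 - 6*x^5*y^2 + x^5*z^2 - 2*x^3*y^4 - 3*x^3*y^2*z^2 + x^3*z^4 + 10*x^4*y*z + x^2*y^3*z + 2*x^2*y*z^3 + 9*x^3*y^2 - 4*x^3*z^2 + x*y^4 + x*y^2*z^2 - 8*x^2*y*z - 4*x*y^2 + x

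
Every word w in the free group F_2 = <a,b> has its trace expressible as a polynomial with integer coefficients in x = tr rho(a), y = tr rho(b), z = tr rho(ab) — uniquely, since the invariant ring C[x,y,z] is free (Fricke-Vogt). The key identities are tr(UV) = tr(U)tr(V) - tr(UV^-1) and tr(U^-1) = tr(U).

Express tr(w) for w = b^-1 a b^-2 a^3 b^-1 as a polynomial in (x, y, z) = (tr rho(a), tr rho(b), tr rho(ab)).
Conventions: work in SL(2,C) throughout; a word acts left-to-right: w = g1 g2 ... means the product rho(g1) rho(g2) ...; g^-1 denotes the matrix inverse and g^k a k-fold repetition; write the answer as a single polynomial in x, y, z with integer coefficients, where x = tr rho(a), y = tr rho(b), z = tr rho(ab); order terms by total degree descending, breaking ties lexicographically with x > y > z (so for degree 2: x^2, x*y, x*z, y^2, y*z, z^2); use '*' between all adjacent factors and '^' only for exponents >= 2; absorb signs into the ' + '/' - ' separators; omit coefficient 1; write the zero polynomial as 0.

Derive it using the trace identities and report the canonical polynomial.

tr(a^2) = tr(a)*tr(a) - tr(1)  (reduce the a square) = x^2 - 2
tr(a^3) = tr(a)*tr(a^2) - tr(a)  (reduce the a square) = x^3 - 3*x
tr(a^4) = tr(a)*tr(a^3) - tr(a^2)  (reduce the a square) = x^4 - 4*x^2 + 2
tr(a b a) = tr(a)*tr(b a) - tr(b)  (reduce the a square) = x*z - y
tr(b a^3) = tr(a)*tr(a b a) - tr(a b)  (reduce the a square) = x^2*z - x*y - z
tr(a^4 b) = tr(a)*tr(b a^3) - tr(b a^2)  (reduce the a square) = x^3*z - x^2*y - 2*x*z + y
tr(a b^-1 a^3) = tr(a^4)*tr(b) - tr(a^4 b)  (eliminate b^-1) = x^4*y - x^3*z - 3*x^2*y + 2*x*z + y
tr(b a b a) = tr(a b)*tr(a b) - tr(1)  (split on a) = z^2 - 2
tr(b a b) = tr(b)*tr(a b) - tr(a)  (reduce the b square) = y*z - x
tr(a b a b a) = tr(a)*tr(b a b a) - tr(b a b)  (reduce the a square) = x*z^2 - y*z - x
tr(a^3 b a b) = tr(a)*tr(a b a b a) - tr(a b a b)  (reduce the a square) = x^2*z^2 - x*y*z - x^2 - z^2 + 2
tr(a b^-1 a^3 b) = tr(a^3 b a)*tr(b) - tr(a^3 b a b)  (eliminate b^-1) = x^3*y*z - x^2*y^2 - x^2*z^2 - x*y*z + x^2 + y^2 + z^2 - 2
tr(b^-1 a b^-1 a^3) = tr(a b^-1 a^3)*tr(b) - tr(a b^-1 a^3 b)  (eliminate b^-1) = x^4*y^2 - 2*x^3*y*z - 2*x^2*y^2 + x^2*z^2 + 3*x*y*z - x^2 - z^2 + 2
tr(b^-1 a^3 b^-2 a) = tr(b^-1 a b^-1 a^3)*tr(b) - tr(b^-1 a b^-1 a^3 b)  (eliminate b^-1) = x^4*y^3 - 2*x^3*y^2*z - x^4*y - 2*x^2*y^3 + x^2*y*z^2 + x^3*z + 3*x*y^2*z + 2*x^2*y - y*z^2 - 2*x*z + y
tr(a^3 b^-2 a) = tr(a^4 b^-1)*tr(b) - tr(a^4)  (eliminate b^-1) = x^4*y^2 - x^3*y*z - x^4 - 3*x^2*y^2 + 2*x*y*z + 4*x^2 + y^2 - 2
tr(b^-1 a b^-2 a^3 b^-1) = tr(b^-1 a^3 b^-2 a)*tr(b) - tr(b^-1 a^3 b^-2 a b)  (eliminate b^-1) = x^4*y^4 - 2*x^3*y^3*z - 2*x^4*y^2 - 2*x^2*y^4 + x^2*y^2*z^2 + 2*x^3*y*z + 3*x*y^3*z + x^4 + 5*x^2*y^2 - y^2*z^2 - 4*x*y*z - 4*x^2 + 2

x^4*y^4 - 2*x^3*y^3*z - 2*x^4*y^2 - 2*x^2*y^4 + x^2*y^2*z^2 + 2*x^3*y*z + 3*x*y^3*z + x^4 + 5*x^2*y^2 - y^2*z^2 - 4*x*y*z - 4*x^2 + 2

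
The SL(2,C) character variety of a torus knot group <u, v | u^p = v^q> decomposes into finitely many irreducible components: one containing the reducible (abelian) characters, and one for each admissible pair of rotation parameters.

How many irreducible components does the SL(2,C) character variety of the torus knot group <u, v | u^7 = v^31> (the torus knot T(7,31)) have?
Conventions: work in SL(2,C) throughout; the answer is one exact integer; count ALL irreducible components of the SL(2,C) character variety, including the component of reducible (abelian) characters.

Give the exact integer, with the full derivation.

91

In the torus knot group T(7,31), u^7 = v^31 is central, so an irreducible representation sends it to +I or -I (Schur).
This locks tr(u) to 2*cos(pi*alpha/7), alpha in 1..6, and tr(v) to 2*cos(pi*beta/31), beta in 1..30, on each component of irreducible characters.
Consistency of u^7 = (-1)^alpha I with v^31 = (-1)^beta I forces alpha = beta (mod 2).
Enumerate parity-matched pairs: 3*15 odd-odd plus 3*15 even-even gives 90.
Total: 90 irreducible-character components + 1 reducible (abelian) component = 91.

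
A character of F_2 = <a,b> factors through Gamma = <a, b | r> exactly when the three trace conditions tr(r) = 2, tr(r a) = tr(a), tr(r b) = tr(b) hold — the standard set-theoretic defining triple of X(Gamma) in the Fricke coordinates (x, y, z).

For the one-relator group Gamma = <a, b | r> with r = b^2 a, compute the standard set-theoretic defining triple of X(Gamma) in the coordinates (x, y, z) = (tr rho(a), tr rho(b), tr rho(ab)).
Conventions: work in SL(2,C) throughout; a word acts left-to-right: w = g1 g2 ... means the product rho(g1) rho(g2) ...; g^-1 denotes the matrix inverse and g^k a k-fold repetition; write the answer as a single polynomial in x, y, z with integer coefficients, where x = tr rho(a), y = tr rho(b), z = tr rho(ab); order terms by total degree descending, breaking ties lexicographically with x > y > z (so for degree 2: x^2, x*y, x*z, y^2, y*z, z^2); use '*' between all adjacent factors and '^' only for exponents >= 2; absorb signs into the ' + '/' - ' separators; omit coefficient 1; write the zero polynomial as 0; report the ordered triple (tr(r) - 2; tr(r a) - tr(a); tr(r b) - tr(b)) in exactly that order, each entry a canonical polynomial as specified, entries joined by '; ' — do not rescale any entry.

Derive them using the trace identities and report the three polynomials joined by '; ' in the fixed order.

y*z - x - 2; x*y*z - x^2 - y^2 - x + 2; y^2*z - x*y - y - z

tr(b^2 a) = tr(b) * tr(a b) - tr(a)   [square of b] = y*z - x
tr(a^2 b) = tr(a) * tr(b a) - tr(b) = x*z - y
reduce: tr(a^2) = tr(a) * tr(a) - tr(1) = x^2 - 2
tr(b^2 a^2) = tr(b) * tr(a^2 b) - tr(a^2) = x*y*z - x^2 - y^2 + 2
tr(b^2 a b) = tr(b) * tr(b a b) - tr(b a) = y^2*z - x*y - z
assemble the triple (tr(r) - 2; tr(r a) - x; tr(r b) - y)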